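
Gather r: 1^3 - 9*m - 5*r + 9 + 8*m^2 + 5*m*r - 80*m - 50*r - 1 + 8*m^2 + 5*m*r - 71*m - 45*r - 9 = 16*m^2 - 160*m + r*(10*m - 100)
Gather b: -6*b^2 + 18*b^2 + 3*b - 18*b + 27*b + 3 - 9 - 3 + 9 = 12*b^2 + 12*b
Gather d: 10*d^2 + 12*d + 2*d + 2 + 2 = 10*d^2 + 14*d + 4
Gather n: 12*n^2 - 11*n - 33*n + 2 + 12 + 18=12*n^2 - 44*n + 32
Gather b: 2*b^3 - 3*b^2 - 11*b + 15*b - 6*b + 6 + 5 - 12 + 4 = 2*b^3 - 3*b^2 - 2*b + 3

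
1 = 1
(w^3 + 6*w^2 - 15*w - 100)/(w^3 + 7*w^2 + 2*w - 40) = (w^2 + w - 20)/(w^2 + 2*w - 8)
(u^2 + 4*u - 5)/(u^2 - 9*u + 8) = (u + 5)/(u - 8)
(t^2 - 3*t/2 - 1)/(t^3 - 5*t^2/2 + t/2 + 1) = 1/(t - 1)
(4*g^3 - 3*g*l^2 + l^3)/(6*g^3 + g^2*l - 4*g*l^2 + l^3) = (2*g - l)/(3*g - l)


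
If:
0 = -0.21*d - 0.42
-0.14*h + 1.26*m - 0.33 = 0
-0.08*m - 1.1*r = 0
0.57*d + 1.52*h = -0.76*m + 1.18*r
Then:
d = -2.00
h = 0.57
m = 0.33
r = -0.02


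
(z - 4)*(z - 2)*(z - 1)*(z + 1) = z^4 - 6*z^3 + 7*z^2 + 6*z - 8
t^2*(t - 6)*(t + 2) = t^4 - 4*t^3 - 12*t^2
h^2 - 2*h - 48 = (h - 8)*(h + 6)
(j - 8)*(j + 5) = j^2 - 3*j - 40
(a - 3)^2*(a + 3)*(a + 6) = a^4 + 3*a^3 - 27*a^2 - 27*a + 162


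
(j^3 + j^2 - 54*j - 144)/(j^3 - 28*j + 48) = (j^2 - 5*j - 24)/(j^2 - 6*j + 8)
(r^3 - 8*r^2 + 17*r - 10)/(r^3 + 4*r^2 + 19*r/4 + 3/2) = 4*(r^3 - 8*r^2 + 17*r - 10)/(4*r^3 + 16*r^2 + 19*r + 6)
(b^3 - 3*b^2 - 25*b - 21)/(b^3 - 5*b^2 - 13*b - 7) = (b + 3)/(b + 1)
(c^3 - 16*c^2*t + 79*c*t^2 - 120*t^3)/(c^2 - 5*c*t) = c - 11*t + 24*t^2/c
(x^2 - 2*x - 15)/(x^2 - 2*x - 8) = (-x^2 + 2*x + 15)/(-x^2 + 2*x + 8)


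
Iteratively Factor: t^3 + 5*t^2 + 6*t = (t + 3)*(t^2 + 2*t) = t*(t + 3)*(t + 2)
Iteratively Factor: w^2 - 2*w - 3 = (w - 3)*(w + 1)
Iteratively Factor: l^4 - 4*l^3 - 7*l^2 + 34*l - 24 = (l - 4)*(l^3 - 7*l + 6) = (l - 4)*(l + 3)*(l^2 - 3*l + 2) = (l - 4)*(l - 1)*(l + 3)*(l - 2)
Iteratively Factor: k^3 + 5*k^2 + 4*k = (k + 1)*(k^2 + 4*k) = (k + 1)*(k + 4)*(k)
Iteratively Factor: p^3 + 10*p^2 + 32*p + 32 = (p + 4)*(p^2 + 6*p + 8) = (p + 2)*(p + 4)*(p + 4)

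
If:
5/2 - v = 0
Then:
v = 5/2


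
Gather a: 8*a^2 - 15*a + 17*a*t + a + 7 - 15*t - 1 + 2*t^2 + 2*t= 8*a^2 + a*(17*t - 14) + 2*t^2 - 13*t + 6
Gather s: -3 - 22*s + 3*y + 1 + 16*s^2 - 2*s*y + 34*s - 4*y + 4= 16*s^2 + s*(12 - 2*y) - y + 2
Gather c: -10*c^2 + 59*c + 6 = -10*c^2 + 59*c + 6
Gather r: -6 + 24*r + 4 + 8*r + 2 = 32*r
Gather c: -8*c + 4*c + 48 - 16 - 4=28 - 4*c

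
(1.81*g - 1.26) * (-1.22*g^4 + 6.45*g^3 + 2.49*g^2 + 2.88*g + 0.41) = -2.2082*g^5 + 13.2117*g^4 - 3.6201*g^3 + 2.0754*g^2 - 2.8867*g - 0.5166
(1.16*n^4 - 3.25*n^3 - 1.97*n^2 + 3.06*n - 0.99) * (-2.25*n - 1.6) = -2.61*n^5 + 5.4565*n^4 + 9.6325*n^3 - 3.733*n^2 - 2.6685*n + 1.584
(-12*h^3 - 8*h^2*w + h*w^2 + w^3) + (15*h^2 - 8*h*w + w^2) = -12*h^3 - 8*h^2*w + 15*h^2 + h*w^2 - 8*h*w + w^3 + w^2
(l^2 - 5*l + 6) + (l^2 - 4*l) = 2*l^2 - 9*l + 6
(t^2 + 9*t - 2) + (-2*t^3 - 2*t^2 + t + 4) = -2*t^3 - t^2 + 10*t + 2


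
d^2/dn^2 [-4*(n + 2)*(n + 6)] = -8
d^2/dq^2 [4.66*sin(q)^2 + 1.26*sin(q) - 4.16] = -18.64*sin(q)^2 - 1.26*sin(q) + 9.32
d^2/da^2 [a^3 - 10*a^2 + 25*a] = 6*a - 20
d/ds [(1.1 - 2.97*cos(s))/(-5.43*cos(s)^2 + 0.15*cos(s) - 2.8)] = (16.1271*cos(s)^2 - 11.946*cos(s) - 8.151)*sin(s)/(29.4849*cos(s)^4 - 1.629*cos(s)^3 + 30.4305*cos(s)^2 - 0.84*cos(s) + 7.84)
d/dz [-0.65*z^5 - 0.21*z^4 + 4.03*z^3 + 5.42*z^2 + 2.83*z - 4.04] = -3.25*z^4 - 0.84*z^3 + 12.09*z^2 + 10.84*z + 2.83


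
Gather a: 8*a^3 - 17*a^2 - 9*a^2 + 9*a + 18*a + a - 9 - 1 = 8*a^3 - 26*a^2 + 28*a - 10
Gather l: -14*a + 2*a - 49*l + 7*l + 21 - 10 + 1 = -12*a - 42*l + 12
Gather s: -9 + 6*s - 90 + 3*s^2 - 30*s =3*s^2 - 24*s - 99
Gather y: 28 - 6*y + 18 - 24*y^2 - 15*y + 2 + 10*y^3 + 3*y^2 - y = 10*y^3 - 21*y^2 - 22*y + 48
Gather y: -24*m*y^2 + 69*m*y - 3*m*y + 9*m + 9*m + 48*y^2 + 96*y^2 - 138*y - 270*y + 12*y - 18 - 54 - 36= 18*m + y^2*(144 - 24*m) + y*(66*m - 396) - 108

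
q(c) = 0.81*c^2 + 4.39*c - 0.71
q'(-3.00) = -0.47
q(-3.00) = -6.59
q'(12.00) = 23.83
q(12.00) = 168.61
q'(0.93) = 5.90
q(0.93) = 4.07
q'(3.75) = 10.46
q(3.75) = 27.14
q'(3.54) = 10.12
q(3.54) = 24.98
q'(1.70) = 7.14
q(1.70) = 9.09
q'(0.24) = 4.78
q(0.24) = 0.39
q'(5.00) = 12.49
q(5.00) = 41.49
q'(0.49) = 5.18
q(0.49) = 1.64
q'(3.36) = 9.83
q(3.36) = 23.18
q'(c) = 1.62*c + 4.39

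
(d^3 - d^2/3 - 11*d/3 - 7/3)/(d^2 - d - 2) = (3*d^2 - 4*d - 7)/(3*(d - 2))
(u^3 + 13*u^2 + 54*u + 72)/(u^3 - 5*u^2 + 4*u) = (u^3 + 13*u^2 + 54*u + 72)/(u*(u^2 - 5*u + 4))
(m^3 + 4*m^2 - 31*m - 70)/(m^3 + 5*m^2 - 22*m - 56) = (m - 5)/(m - 4)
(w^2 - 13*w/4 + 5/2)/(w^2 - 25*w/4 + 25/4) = (w - 2)/(w - 5)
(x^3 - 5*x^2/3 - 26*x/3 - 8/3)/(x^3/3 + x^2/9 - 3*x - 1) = 3*(x^2 - 2*x - 8)/(x^2 - 9)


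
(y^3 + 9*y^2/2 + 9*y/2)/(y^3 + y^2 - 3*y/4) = 2*(y + 3)/(2*y - 1)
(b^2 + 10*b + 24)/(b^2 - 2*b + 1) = (b^2 + 10*b + 24)/(b^2 - 2*b + 1)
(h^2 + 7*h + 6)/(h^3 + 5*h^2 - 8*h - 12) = 1/(h - 2)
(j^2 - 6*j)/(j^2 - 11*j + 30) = j/(j - 5)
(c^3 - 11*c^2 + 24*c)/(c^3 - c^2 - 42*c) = (-c^2 + 11*c - 24)/(-c^2 + c + 42)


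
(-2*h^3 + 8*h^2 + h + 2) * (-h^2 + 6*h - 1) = 2*h^5 - 20*h^4 + 49*h^3 - 4*h^2 + 11*h - 2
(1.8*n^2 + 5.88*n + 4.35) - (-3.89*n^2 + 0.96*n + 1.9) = 5.69*n^2 + 4.92*n + 2.45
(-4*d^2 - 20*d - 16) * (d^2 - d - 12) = -4*d^4 - 16*d^3 + 52*d^2 + 256*d + 192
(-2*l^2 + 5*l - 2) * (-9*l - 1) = 18*l^3 - 43*l^2 + 13*l + 2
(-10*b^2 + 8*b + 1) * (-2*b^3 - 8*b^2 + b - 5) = 20*b^5 + 64*b^4 - 76*b^3 + 50*b^2 - 39*b - 5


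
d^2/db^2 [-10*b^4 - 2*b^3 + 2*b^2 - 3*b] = -120*b^2 - 12*b + 4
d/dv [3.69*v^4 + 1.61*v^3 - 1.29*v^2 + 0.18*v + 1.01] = 14.76*v^3 + 4.83*v^2 - 2.58*v + 0.18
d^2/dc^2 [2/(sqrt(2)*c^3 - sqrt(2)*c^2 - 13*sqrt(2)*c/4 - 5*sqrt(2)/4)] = 8*sqrt(2)*(4*(1 - 3*c)*(-4*c^3 + 4*c^2 + 13*c + 5) - (-12*c^2 + 8*c + 13)^2)/(-4*c^3 + 4*c^2 + 13*c + 5)^3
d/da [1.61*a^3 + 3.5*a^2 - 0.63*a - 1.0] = 4.83*a^2 + 7.0*a - 0.63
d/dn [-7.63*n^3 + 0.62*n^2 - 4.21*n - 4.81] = -22.89*n^2 + 1.24*n - 4.21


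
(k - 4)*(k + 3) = k^2 - k - 12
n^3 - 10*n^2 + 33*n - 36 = (n - 4)*(n - 3)^2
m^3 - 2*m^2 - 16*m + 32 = (m - 4)*(m - 2)*(m + 4)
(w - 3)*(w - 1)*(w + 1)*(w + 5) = w^4 + 2*w^3 - 16*w^2 - 2*w + 15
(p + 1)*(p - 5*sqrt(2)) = p^2 - 5*sqrt(2)*p + p - 5*sqrt(2)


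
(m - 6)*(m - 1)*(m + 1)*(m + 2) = m^4 - 4*m^3 - 13*m^2 + 4*m + 12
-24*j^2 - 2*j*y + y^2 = (-6*j + y)*(4*j + y)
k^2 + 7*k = k*(k + 7)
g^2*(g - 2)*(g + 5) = g^4 + 3*g^3 - 10*g^2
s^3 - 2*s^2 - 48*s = s*(s - 8)*(s + 6)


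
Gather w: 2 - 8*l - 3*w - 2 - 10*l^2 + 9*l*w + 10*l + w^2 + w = -10*l^2 + 2*l + w^2 + w*(9*l - 2)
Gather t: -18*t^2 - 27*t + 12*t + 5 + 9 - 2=-18*t^2 - 15*t + 12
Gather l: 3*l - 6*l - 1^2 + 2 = 1 - 3*l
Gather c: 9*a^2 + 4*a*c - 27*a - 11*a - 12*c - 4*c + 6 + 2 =9*a^2 - 38*a + c*(4*a - 16) + 8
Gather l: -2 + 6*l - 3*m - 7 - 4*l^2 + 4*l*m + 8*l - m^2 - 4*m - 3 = -4*l^2 + l*(4*m + 14) - m^2 - 7*m - 12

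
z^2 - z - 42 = (z - 7)*(z + 6)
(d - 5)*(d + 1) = d^2 - 4*d - 5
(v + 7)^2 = v^2 + 14*v + 49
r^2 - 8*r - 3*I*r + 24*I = (r - 8)*(r - 3*I)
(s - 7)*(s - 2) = s^2 - 9*s + 14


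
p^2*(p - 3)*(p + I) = p^4 - 3*p^3 + I*p^3 - 3*I*p^2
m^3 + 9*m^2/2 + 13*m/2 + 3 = (m + 1)*(m + 3/2)*(m + 2)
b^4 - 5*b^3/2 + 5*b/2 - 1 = (b - 2)*(b - 1)*(b - 1/2)*(b + 1)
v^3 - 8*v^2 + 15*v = v*(v - 5)*(v - 3)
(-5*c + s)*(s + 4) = -5*c*s - 20*c + s^2 + 4*s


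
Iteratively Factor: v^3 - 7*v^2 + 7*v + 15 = (v - 5)*(v^2 - 2*v - 3) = (v - 5)*(v + 1)*(v - 3)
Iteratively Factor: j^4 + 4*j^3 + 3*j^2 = (j + 1)*(j^3 + 3*j^2) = j*(j + 1)*(j^2 + 3*j) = j^2*(j + 1)*(j + 3)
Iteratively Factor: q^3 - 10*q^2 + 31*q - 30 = (q - 2)*(q^2 - 8*q + 15) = (q - 3)*(q - 2)*(q - 5)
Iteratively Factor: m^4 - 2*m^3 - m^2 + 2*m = (m + 1)*(m^3 - 3*m^2 + 2*m) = (m - 1)*(m + 1)*(m^2 - 2*m) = m*(m - 1)*(m + 1)*(m - 2)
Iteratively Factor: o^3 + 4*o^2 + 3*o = (o)*(o^2 + 4*o + 3) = o*(o + 1)*(o + 3)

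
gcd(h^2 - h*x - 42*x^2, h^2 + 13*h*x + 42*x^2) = h + 6*x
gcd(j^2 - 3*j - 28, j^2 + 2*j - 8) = j + 4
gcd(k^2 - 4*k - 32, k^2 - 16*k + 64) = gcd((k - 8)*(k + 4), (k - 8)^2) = k - 8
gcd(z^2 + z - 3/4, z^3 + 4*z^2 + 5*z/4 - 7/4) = z - 1/2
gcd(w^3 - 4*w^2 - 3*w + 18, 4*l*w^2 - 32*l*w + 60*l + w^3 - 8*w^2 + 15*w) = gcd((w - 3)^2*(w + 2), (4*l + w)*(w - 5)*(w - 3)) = w - 3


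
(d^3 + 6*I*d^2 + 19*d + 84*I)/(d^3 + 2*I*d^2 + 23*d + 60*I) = (d^2 + 3*I*d + 28)/(d^2 - I*d + 20)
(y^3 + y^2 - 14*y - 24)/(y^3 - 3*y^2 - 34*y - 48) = (y - 4)/(y - 8)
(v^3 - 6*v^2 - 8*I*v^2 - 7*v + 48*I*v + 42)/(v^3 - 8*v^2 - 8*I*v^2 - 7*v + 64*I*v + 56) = (v - 6)/(v - 8)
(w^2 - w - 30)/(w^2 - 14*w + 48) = (w + 5)/(w - 8)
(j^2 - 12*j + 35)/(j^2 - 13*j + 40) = (j - 7)/(j - 8)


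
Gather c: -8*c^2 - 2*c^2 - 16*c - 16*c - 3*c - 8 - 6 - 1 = -10*c^2 - 35*c - 15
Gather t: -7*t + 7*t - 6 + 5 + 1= 0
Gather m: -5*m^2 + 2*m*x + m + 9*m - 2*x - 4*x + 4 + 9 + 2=-5*m^2 + m*(2*x + 10) - 6*x + 15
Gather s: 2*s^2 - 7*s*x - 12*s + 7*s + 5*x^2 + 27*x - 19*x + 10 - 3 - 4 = 2*s^2 + s*(-7*x - 5) + 5*x^2 + 8*x + 3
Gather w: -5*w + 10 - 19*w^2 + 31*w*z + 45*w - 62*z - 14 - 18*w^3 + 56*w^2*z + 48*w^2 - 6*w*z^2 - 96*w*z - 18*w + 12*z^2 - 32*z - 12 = -18*w^3 + w^2*(56*z + 29) + w*(-6*z^2 - 65*z + 22) + 12*z^2 - 94*z - 16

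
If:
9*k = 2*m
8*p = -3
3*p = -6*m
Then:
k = 1/24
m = 3/16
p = -3/8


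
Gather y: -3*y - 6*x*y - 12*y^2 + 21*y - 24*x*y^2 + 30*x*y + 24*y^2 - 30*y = y^2*(12 - 24*x) + y*(24*x - 12)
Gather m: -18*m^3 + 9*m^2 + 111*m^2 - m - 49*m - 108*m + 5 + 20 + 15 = -18*m^3 + 120*m^2 - 158*m + 40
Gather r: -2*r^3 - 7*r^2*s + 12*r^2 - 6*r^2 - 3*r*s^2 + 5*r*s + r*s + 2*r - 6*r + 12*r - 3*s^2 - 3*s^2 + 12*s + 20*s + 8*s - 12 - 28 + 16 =-2*r^3 + r^2*(6 - 7*s) + r*(-3*s^2 + 6*s + 8) - 6*s^2 + 40*s - 24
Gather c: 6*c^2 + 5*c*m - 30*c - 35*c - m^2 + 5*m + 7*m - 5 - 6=6*c^2 + c*(5*m - 65) - m^2 + 12*m - 11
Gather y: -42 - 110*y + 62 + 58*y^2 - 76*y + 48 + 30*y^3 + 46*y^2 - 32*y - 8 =30*y^3 + 104*y^2 - 218*y + 60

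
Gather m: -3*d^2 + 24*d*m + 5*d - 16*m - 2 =-3*d^2 + 5*d + m*(24*d - 16) - 2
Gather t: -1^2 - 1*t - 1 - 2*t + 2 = -3*t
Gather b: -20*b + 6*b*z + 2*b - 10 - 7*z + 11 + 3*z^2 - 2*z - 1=b*(6*z - 18) + 3*z^2 - 9*z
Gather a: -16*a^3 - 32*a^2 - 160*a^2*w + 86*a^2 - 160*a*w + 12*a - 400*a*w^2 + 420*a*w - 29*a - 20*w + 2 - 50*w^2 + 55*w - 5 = -16*a^3 + a^2*(54 - 160*w) + a*(-400*w^2 + 260*w - 17) - 50*w^2 + 35*w - 3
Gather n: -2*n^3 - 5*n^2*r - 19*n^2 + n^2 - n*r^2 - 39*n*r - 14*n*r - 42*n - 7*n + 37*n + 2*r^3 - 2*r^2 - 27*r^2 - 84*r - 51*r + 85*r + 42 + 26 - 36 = -2*n^3 + n^2*(-5*r - 18) + n*(-r^2 - 53*r - 12) + 2*r^3 - 29*r^2 - 50*r + 32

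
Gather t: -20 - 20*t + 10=-20*t - 10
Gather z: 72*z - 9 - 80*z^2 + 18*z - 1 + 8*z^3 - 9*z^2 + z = 8*z^3 - 89*z^2 + 91*z - 10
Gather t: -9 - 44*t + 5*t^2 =5*t^2 - 44*t - 9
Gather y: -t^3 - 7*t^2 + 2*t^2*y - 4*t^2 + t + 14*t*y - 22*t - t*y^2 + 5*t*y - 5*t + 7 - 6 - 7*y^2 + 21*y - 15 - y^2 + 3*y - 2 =-t^3 - 11*t^2 - 26*t + y^2*(-t - 8) + y*(2*t^2 + 19*t + 24) - 16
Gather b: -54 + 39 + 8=-7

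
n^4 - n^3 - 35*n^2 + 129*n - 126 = (n - 3)^2*(n - 2)*(n + 7)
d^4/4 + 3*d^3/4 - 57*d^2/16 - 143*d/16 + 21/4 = (d/4 + 1)*(d - 7/2)*(d - 1/2)*(d + 3)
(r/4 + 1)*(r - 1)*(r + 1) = r^3/4 + r^2 - r/4 - 1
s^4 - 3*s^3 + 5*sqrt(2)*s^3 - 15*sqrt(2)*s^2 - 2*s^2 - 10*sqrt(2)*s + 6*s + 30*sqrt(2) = (s - 3)*(s - sqrt(2))*(s + sqrt(2))*(s + 5*sqrt(2))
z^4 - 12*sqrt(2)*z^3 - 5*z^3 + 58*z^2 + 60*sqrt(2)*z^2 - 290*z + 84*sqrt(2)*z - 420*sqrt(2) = (z - 5)*(z - 7*sqrt(2))*(z - 6*sqrt(2))*(z + sqrt(2))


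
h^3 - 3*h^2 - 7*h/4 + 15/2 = (h - 5/2)*(h - 2)*(h + 3/2)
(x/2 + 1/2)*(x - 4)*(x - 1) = x^3/2 - 2*x^2 - x/2 + 2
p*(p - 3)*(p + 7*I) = p^3 - 3*p^2 + 7*I*p^2 - 21*I*p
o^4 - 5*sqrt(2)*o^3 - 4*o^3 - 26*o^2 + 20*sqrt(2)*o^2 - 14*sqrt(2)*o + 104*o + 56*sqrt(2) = (o - 4)*(o - 7*sqrt(2))*(o + sqrt(2))^2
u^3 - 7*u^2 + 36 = (u - 6)*(u - 3)*(u + 2)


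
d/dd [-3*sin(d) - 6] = -3*cos(d)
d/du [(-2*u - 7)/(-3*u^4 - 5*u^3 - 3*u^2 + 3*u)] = (-18*u^4 - 104*u^3 - 111*u^2 - 42*u + 21)/(u^2*(9*u^6 + 30*u^5 + 43*u^4 + 12*u^3 - 21*u^2 - 18*u + 9))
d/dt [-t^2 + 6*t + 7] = 6 - 2*t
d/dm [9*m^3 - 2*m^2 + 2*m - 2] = 27*m^2 - 4*m + 2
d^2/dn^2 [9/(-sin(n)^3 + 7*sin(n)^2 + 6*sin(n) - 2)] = 9*(9*sin(n)^5 - 86*sin(n)^4 + 258*sin(n)^3 - 38*sin(n)^2 - 128*sin(n) - 100)/((sin(n) + 1)^2*(sin(n)^2 - 8*sin(n) + 2)^3)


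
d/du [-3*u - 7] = -3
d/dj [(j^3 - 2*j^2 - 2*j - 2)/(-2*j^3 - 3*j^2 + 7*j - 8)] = (-7*j^4 + 6*j^3 - 56*j^2 + 20*j + 30)/(4*j^6 + 12*j^5 - 19*j^4 - 10*j^3 + 97*j^2 - 112*j + 64)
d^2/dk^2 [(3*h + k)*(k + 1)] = 2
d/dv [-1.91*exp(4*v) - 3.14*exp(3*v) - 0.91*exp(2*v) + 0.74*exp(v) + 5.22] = (-7.64*exp(3*v) - 9.42*exp(2*v) - 1.82*exp(v) + 0.74)*exp(v)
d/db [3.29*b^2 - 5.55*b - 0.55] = 6.58*b - 5.55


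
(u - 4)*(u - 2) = u^2 - 6*u + 8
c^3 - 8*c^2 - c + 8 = (c - 8)*(c - 1)*(c + 1)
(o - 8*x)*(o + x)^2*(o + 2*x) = o^4 - 4*o^3*x - 27*o^2*x^2 - 38*o*x^3 - 16*x^4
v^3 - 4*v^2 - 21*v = v*(v - 7)*(v + 3)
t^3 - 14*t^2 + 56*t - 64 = (t - 8)*(t - 4)*(t - 2)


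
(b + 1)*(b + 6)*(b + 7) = b^3 + 14*b^2 + 55*b + 42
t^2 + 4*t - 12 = (t - 2)*(t + 6)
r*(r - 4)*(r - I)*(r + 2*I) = r^4 - 4*r^3 + I*r^3 + 2*r^2 - 4*I*r^2 - 8*r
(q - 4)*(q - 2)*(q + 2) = q^3 - 4*q^2 - 4*q + 16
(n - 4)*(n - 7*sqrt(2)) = n^2 - 7*sqrt(2)*n - 4*n + 28*sqrt(2)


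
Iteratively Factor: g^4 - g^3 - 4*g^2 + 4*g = (g - 1)*(g^3 - 4*g) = (g - 1)*(g + 2)*(g^2 - 2*g) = g*(g - 1)*(g + 2)*(g - 2)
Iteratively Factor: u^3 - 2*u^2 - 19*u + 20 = (u + 4)*(u^2 - 6*u + 5) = (u - 1)*(u + 4)*(u - 5)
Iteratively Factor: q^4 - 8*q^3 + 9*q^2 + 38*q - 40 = (q - 5)*(q^3 - 3*q^2 - 6*q + 8) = (q - 5)*(q - 4)*(q^2 + q - 2) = (q - 5)*(q - 4)*(q - 1)*(q + 2)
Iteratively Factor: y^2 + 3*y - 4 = (y + 4)*(y - 1)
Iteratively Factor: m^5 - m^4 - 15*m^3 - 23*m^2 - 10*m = (m + 1)*(m^4 - 2*m^3 - 13*m^2 - 10*m) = (m - 5)*(m + 1)*(m^3 + 3*m^2 + 2*m) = (m - 5)*(m + 1)*(m + 2)*(m^2 + m) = m*(m - 5)*(m + 1)*(m + 2)*(m + 1)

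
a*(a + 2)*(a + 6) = a^3 + 8*a^2 + 12*a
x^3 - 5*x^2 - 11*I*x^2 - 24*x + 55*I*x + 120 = (x - 5)*(x - 8*I)*(x - 3*I)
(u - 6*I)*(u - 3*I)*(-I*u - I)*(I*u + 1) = u^4 + u^3 - 10*I*u^3 - 27*u^2 - 10*I*u^2 - 27*u + 18*I*u + 18*I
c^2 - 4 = (c - 2)*(c + 2)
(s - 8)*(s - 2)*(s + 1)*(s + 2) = s^4 - 7*s^3 - 12*s^2 + 28*s + 32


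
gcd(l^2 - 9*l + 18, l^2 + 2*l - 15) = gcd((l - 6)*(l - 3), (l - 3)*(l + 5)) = l - 3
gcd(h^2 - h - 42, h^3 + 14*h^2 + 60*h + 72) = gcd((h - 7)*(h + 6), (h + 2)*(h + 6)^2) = h + 6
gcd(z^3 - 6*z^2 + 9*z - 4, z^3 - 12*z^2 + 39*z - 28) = z^2 - 5*z + 4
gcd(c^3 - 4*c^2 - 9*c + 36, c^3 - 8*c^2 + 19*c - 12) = c^2 - 7*c + 12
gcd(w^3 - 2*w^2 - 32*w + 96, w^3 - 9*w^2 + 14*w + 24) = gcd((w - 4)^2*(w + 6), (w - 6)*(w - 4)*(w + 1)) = w - 4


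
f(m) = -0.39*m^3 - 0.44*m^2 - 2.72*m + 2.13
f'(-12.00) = -160.64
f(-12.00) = 645.33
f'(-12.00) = -160.64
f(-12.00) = 645.33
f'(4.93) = -35.50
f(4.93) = -68.70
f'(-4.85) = -25.97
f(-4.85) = 49.46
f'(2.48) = -12.10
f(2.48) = -13.27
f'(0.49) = -3.43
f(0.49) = 0.65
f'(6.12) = -51.93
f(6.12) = -120.39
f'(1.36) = -6.08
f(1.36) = -3.36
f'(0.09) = -2.81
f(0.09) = 1.88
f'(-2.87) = -9.83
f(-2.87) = 15.53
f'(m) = -1.17*m^2 - 0.88*m - 2.72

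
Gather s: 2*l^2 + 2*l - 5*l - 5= 2*l^2 - 3*l - 5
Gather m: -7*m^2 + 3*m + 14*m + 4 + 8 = -7*m^2 + 17*m + 12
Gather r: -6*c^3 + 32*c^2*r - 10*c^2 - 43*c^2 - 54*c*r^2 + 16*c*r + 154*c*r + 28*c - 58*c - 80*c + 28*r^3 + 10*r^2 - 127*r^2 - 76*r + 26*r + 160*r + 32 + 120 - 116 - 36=-6*c^3 - 53*c^2 - 110*c + 28*r^3 + r^2*(-54*c - 117) + r*(32*c^2 + 170*c + 110)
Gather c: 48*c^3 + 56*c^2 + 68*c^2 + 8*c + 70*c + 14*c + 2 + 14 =48*c^3 + 124*c^2 + 92*c + 16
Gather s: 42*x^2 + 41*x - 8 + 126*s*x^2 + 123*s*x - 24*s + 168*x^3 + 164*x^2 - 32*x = s*(126*x^2 + 123*x - 24) + 168*x^3 + 206*x^2 + 9*x - 8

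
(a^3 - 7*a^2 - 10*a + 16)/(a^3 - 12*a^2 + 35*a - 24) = (a + 2)/(a - 3)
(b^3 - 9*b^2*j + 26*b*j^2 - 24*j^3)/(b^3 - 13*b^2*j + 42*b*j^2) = (b^3 - 9*b^2*j + 26*b*j^2 - 24*j^3)/(b*(b^2 - 13*b*j + 42*j^2))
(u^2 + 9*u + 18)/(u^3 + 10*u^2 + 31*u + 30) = (u + 6)/(u^2 + 7*u + 10)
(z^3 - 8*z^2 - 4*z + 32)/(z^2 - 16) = (z^3 - 8*z^2 - 4*z + 32)/(z^2 - 16)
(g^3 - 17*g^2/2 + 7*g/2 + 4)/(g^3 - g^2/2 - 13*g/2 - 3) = (g^2 - 9*g + 8)/(g^2 - g - 6)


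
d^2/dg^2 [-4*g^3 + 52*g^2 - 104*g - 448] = 104 - 24*g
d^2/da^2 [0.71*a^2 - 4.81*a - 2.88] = 1.42000000000000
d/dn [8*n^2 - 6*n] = 16*n - 6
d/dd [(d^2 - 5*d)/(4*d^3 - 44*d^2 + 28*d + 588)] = (-d^3 + 3*d^2 - 27*d + 105)/(4*(d^5 - 15*d^4 + 30*d^3 + 350*d^2 - 735*d - 3087))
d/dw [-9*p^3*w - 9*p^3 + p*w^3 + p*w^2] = p*(-9*p^2 + 3*w^2 + 2*w)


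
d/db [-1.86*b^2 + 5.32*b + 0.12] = 5.32 - 3.72*b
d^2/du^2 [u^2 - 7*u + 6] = 2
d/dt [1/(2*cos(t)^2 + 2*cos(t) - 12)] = (2*cos(t) + 1)*sin(t)/(2*(cos(t)^2 + cos(t) - 6)^2)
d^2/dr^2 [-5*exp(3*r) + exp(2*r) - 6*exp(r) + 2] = (-45*exp(2*r) + 4*exp(r) - 6)*exp(r)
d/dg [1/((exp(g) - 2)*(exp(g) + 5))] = (-2*exp(g) - 3)*exp(g)/(exp(4*g) + 6*exp(3*g) - 11*exp(2*g) - 60*exp(g) + 100)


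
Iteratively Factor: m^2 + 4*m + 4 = (m + 2)*(m + 2)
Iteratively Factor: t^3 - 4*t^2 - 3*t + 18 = (t + 2)*(t^2 - 6*t + 9) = (t - 3)*(t + 2)*(t - 3)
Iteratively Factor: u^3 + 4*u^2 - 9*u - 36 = (u + 3)*(u^2 + u - 12) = (u + 3)*(u + 4)*(u - 3)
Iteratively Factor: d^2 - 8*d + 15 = (d - 5)*(d - 3)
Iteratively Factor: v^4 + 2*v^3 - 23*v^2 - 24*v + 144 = (v - 3)*(v^3 + 5*v^2 - 8*v - 48) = (v - 3)^2*(v^2 + 8*v + 16) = (v - 3)^2*(v + 4)*(v + 4)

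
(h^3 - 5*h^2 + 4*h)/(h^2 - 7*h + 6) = h*(h - 4)/(h - 6)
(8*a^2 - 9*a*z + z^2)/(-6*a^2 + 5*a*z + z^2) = (-8*a + z)/(6*a + z)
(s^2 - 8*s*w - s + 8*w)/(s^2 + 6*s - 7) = (s - 8*w)/(s + 7)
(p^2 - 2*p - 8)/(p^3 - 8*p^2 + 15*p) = (p^2 - 2*p - 8)/(p*(p^2 - 8*p + 15))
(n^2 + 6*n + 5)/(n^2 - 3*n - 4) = (n + 5)/(n - 4)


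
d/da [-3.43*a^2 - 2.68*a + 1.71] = -6.86*a - 2.68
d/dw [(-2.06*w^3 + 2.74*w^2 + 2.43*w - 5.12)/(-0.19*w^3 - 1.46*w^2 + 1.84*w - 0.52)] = (-2.22044604925031e-16*w^5 + 3.5282*w^4 - 6.6574*w^3 + 8.8846*w^2 - 17.8*w + 8.1572)/(0.0361*w^6 + 0.5548*w^5 + 1.4324*w^4 - 5.1752*w^3 + 4.904*w^2 - 1.9136*w + 0.2704)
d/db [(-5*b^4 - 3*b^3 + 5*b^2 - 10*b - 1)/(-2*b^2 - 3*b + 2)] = (20*b^5 + 51*b^4 - 22*b^3 - 53*b^2 + 16*b - 23)/(4*b^4 + 12*b^3 + b^2 - 12*b + 4)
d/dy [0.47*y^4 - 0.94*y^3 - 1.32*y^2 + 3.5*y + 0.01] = 1.88*y^3 - 2.82*y^2 - 2.64*y + 3.5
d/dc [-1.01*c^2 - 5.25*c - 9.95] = -2.02*c - 5.25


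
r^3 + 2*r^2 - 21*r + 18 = (r - 3)*(r - 1)*(r + 6)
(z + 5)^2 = z^2 + 10*z + 25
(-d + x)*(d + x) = -d^2 + x^2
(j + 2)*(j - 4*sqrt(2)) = j^2 - 4*sqrt(2)*j + 2*j - 8*sqrt(2)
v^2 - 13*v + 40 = (v - 8)*(v - 5)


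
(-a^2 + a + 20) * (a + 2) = -a^3 - a^2 + 22*a + 40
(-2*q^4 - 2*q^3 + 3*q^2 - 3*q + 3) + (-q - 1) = -2*q^4 - 2*q^3 + 3*q^2 - 4*q + 2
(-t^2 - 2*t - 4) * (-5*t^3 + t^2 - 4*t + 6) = 5*t^5 + 9*t^4 + 22*t^3 - 2*t^2 + 4*t - 24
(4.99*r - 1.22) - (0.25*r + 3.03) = 4.74*r - 4.25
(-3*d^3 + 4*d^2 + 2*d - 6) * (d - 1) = -3*d^4 + 7*d^3 - 2*d^2 - 8*d + 6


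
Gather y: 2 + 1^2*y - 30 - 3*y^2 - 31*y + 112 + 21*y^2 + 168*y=18*y^2 + 138*y + 84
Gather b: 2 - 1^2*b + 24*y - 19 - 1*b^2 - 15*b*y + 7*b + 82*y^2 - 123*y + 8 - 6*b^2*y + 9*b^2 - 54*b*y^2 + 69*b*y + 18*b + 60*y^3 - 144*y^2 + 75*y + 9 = b^2*(8 - 6*y) + b*(-54*y^2 + 54*y + 24) + 60*y^3 - 62*y^2 - 24*y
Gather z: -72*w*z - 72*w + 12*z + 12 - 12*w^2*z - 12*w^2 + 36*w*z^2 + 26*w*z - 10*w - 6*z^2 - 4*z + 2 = -12*w^2 - 82*w + z^2*(36*w - 6) + z*(-12*w^2 - 46*w + 8) + 14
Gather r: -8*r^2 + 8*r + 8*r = -8*r^2 + 16*r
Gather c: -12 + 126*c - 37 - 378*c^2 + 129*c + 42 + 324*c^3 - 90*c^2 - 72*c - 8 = 324*c^3 - 468*c^2 + 183*c - 15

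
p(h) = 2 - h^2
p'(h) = -2*h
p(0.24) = 1.94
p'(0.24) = -0.48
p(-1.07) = 0.86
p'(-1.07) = 2.14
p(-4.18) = -15.47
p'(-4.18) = 8.36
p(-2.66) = -5.08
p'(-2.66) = 5.32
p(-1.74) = -1.03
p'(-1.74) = 3.48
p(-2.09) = -2.37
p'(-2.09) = 4.18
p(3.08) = -7.49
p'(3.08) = -6.16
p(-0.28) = 1.92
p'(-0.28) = 0.56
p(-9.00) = -79.00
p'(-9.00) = 18.00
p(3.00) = -7.00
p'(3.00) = -6.00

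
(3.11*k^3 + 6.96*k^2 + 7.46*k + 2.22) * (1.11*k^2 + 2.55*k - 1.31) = 3.4521*k^5 + 15.6561*k^4 + 21.9545*k^3 + 12.3696*k^2 - 4.1116*k - 2.9082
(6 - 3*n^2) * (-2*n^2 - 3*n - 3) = 6*n^4 + 9*n^3 - 3*n^2 - 18*n - 18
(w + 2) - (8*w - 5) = 7 - 7*w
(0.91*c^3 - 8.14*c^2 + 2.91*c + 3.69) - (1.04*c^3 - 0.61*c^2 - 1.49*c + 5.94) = -0.13*c^3 - 7.53*c^2 + 4.4*c - 2.25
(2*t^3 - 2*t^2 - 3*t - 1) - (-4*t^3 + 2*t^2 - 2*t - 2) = 6*t^3 - 4*t^2 - t + 1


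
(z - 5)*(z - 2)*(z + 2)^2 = z^4 - 3*z^3 - 14*z^2 + 12*z + 40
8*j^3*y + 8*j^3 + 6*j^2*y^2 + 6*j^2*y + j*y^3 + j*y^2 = (2*j + y)*(4*j + y)*(j*y + j)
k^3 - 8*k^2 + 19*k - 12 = (k - 4)*(k - 3)*(k - 1)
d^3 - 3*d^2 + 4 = (d - 2)^2*(d + 1)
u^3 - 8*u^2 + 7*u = u*(u - 7)*(u - 1)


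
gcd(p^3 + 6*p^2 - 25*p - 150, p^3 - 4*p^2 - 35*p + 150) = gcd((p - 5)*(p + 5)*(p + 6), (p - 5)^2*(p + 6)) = p^2 + p - 30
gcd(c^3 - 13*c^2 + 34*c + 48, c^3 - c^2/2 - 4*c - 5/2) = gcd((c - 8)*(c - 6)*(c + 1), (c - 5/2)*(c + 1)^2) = c + 1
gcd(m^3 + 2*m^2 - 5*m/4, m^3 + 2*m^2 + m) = m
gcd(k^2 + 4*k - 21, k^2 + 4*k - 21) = k^2 + 4*k - 21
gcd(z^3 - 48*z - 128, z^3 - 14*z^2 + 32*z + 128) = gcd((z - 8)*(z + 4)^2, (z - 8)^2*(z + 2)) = z - 8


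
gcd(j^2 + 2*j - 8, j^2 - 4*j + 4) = j - 2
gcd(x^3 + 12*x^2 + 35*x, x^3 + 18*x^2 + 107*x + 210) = x^2 + 12*x + 35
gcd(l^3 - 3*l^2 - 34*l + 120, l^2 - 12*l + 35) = l - 5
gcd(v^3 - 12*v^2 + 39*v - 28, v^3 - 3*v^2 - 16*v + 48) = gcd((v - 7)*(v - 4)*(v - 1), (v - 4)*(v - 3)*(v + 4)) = v - 4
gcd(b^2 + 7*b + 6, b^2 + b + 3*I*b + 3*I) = b + 1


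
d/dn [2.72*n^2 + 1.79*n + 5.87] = 5.44*n + 1.79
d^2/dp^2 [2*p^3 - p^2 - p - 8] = 12*p - 2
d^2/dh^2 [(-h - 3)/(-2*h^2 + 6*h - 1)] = 4*(-3*h*(2*h^2 - 6*h + 1) + 2*(h + 3)*(2*h - 3)^2)/(2*h^2 - 6*h + 1)^3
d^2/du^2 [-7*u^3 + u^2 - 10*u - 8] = 2 - 42*u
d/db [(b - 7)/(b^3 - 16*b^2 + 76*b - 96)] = (b^3 - 16*b^2 + 76*b - (b - 7)*(3*b^2 - 32*b + 76) - 96)/(b^3 - 16*b^2 + 76*b - 96)^2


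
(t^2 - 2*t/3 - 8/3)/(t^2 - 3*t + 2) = (t + 4/3)/(t - 1)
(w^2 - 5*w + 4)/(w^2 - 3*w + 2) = (w - 4)/(w - 2)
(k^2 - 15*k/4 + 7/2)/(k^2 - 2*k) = (k - 7/4)/k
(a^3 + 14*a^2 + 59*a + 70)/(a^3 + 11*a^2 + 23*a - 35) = (a + 2)/(a - 1)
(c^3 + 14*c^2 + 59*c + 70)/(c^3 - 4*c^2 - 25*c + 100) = (c^2 + 9*c + 14)/(c^2 - 9*c + 20)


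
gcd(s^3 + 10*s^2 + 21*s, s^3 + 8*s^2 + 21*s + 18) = s + 3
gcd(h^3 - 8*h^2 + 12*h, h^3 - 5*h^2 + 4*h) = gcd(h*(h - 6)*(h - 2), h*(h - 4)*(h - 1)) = h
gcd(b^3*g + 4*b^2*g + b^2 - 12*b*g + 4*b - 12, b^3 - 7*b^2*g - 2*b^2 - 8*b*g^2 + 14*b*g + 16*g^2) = b - 2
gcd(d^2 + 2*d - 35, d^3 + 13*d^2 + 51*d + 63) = d + 7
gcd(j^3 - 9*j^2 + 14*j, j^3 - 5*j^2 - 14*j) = j^2 - 7*j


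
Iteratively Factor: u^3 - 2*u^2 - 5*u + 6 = (u + 2)*(u^2 - 4*u + 3) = (u - 3)*(u + 2)*(u - 1)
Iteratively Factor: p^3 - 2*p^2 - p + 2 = (p - 1)*(p^2 - p - 2) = (p - 1)*(p + 1)*(p - 2)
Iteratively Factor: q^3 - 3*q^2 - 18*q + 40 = (q - 2)*(q^2 - q - 20) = (q - 5)*(q - 2)*(q + 4)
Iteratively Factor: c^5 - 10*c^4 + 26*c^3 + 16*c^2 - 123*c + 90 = (c + 2)*(c^4 - 12*c^3 + 50*c^2 - 84*c + 45) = (c - 3)*(c + 2)*(c^3 - 9*c^2 + 23*c - 15) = (c - 5)*(c - 3)*(c + 2)*(c^2 - 4*c + 3) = (c - 5)*(c - 3)^2*(c + 2)*(c - 1)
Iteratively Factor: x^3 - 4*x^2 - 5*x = (x + 1)*(x^2 - 5*x) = (x - 5)*(x + 1)*(x)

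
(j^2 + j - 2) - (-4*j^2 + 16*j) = 5*j^2 - 15*j - 2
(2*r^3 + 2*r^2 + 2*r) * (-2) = -4*r^3 - 4*r^2 - 4*r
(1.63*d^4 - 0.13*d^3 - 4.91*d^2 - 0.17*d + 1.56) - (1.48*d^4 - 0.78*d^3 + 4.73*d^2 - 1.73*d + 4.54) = 0.15*d^4 + 0.65*d^3 - 9.64*d^2 + 1.56*d - 2.98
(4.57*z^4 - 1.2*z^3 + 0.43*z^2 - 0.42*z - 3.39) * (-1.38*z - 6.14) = -6.3066*z^5 - 26.4038*z^4 + 6.7746*z^3 - 2.0606*z^2 + 7.257*z + 20.8146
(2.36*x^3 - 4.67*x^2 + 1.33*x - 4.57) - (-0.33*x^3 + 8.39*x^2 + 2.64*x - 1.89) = 2.69*x^3 - 13.06*x^2 - 1.31*x - 2.68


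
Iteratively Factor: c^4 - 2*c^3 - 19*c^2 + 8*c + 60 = (c - 5)*(c^3 + 3*c^2 - 4*c - 12) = (c - 5)*(c + 3)*(c^2 - 4) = (c - 5)*(c + 2)*(c + 3)*(c - 2)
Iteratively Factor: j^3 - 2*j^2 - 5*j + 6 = (j + 2)*(j^2 - 4*j + 3) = (j - 1)*(j + 2)*(j - 3)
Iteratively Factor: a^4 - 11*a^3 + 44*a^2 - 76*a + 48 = (a - 3)*(a^3 - 8*a^2 + 20*a - 16) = (a - 3)*(a - 2)*(a^2 - 6*a + 8) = (a - 3)*(a - 2)^2*(a - 4)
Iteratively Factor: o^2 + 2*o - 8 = (o + 4)*(o - 2)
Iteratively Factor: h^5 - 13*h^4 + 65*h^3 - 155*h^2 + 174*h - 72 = (h - 3)*(h^4 - 10*h^3 + 35*h^2 - 50*h + 24) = (h - 3)*(h - 1)*(h^3 - 9*h^2 + 26*h - 24) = (h - 3)*(h - 2)*(h - 1)*(h^2 - 7*h + 12) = (h - 3)^2*(h - 2)*(h - 1)*(h - 4)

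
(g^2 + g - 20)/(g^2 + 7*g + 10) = (g - 4)/(g + 2)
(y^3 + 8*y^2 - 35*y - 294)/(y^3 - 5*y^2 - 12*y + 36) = (y^2 + 14*y + 49)/(y^2 + y - 6)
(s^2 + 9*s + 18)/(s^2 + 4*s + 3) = (s + 6)/(s + 1)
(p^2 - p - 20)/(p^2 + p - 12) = (p - 5)/(p - 3)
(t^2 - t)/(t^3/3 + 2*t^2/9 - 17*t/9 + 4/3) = 9*t/(3*t^2 + 5*t - 12)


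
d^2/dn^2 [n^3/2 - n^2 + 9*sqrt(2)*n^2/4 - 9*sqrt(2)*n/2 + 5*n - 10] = 3*n - 2 + 9*sqrt(2)/2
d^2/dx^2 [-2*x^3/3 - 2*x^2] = -4*x - 4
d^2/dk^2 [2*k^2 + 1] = 4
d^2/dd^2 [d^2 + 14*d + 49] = 2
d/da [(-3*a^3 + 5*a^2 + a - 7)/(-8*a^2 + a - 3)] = 2*(12*a^4 - 3*a^3 + 20*a^2 - 71*a + 2)/(64*a^4 - 16*a^3 + 49*a^2 - 6*a + 9)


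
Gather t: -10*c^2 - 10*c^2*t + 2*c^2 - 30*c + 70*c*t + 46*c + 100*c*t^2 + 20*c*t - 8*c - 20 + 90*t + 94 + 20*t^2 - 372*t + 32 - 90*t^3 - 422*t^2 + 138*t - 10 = -8*c^2 + 8*c - 90*t^3 + t^2*(100*c - 402) + t*(-10*c^2 + 90*c - 144) + 96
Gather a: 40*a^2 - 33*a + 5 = 40*a^2 - 33*a + 5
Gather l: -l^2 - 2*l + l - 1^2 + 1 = -l^2 - l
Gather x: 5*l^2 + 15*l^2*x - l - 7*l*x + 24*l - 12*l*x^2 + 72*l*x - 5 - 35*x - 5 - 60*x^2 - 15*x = 5*l^2 + 23*l + x^2*(-12*l - 60) + x*(15*l^2 + 65*l - 50) - 10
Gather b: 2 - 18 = -16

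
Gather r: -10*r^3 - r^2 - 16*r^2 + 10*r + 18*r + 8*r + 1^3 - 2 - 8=-10*r^3 - 17*r^2 + 36*r - 9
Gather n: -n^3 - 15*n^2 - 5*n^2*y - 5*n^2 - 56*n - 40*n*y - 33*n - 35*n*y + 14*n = -n^3 + n^2*(-5*y - 20) + n*(-75*y - 75)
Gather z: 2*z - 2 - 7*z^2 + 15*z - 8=-7*z^2 + 17*z - 10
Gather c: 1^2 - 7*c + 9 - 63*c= 10 - 70*c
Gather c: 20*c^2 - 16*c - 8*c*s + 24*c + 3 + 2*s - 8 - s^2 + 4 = 20*c^2 + c*(8 - 8*s) - s^2 + 2*s - 1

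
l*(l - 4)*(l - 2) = l^3 - 6*l^2 + 8*l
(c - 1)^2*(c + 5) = c^3 + 3*c^2 - 9*c + 5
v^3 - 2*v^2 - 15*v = v*(v - 5)*(v + 3)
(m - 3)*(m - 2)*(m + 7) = m^3 + 2*m^2 - 29*m + 42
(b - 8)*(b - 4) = b^2 - 12*b + 32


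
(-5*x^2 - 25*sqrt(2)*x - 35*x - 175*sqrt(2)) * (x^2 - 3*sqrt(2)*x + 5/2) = -5*x^4 - 35*x^3 - 10*sqrt(2)*x^3 - 70*sqrt(2)*x^2 + 275*x^2/2 - 125*sqrt(2)*x/2 + 1925*x/2 - 875*sqrt(2)/2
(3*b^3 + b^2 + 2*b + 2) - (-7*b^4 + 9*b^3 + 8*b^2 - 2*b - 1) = 7*b^4 - 6*b^3 - 7*b^2 + 4*b + 3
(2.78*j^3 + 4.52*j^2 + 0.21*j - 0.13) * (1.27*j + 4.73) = 3.5306*j^4 + 18.8898*j^3 + 21.6463*j^2 + 0.8282*j - 0.6149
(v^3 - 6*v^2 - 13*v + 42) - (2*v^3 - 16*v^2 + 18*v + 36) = -v^3 + 10*v^2 - 31*v + 6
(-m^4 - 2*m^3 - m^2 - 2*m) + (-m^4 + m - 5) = -2*m^4 - 2*m^3 - m^2 - m - 5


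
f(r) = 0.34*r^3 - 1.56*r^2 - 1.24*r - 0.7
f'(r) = 1.02*r^2 - 3.12*r - 1.24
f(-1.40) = -2.95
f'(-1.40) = 5.13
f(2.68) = -8.68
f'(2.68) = -2.28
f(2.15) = -7.20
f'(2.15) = -3.23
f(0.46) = -1.57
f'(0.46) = -2.46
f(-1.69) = -4.70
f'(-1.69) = 6.95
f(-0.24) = -0.50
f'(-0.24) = -0.43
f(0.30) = -1.20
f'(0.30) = -2.08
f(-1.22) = -2.13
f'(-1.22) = 4.08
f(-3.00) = -20.20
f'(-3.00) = 17.30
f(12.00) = 347.30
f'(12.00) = 108.20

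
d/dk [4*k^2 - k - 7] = 8*k - 1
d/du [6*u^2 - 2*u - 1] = 12*u - 2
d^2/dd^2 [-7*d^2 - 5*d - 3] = -14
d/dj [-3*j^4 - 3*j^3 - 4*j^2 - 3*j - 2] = -12*j^3 - 9*j^2 - 8*j - 3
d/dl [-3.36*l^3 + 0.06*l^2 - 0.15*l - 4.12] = -10.08*l^2 + 0.12*l - 0.15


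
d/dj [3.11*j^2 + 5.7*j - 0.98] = 6.22*j + 5.7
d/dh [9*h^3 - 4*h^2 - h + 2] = 27*h^2 - 8*h - 1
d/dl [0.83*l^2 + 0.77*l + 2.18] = 1.66*l + 0.77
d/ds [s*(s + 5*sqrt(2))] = 2*s + 5*sqrt(2)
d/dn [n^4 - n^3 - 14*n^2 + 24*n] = 4*n^3 - 3*n^2 - 28*n + 24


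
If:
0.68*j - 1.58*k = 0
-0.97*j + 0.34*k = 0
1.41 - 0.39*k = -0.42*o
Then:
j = 0.00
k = 0.00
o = -3.36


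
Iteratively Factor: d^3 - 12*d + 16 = (d + 4)*(d^2 - 4*d + 4) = (d - 2)*(d + 4)*(d - 2)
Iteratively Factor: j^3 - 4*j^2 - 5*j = (j - 5)*(j^2 + j) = j*(j - 5)*(j + 1)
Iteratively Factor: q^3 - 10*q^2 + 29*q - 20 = (q - 5)*(q^2 - 5*q + 4) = (q - 5)*(q - 4)*(q - 1)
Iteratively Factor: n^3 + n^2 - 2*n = (n - 1)*(n^2 + 2*n) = (n - 1)*(n + 2)*(n)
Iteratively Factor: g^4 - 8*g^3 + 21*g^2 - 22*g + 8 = (g - 4)*(g^3 - 4*g^2 + 5*g - 2) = (g - 4)*(g - 1)*(g^2 - 3*g + 2) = (g - 4)*(g - 1)^2*(g - 2)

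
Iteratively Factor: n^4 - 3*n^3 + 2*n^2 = (n - 1)*(n^3 - 2*n^2) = n*(n - 1)*(n^2 - 2*n) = n^2*(n - 1)*(n - 2)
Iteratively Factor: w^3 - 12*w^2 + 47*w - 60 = (w - 5)*(w^2 - 7*w + 12) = (w - 5)*(w - 3)*(w - 4)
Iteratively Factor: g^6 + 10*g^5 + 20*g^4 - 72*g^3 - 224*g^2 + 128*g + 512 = (g - 2)*(g^5 + 12*g^4 + 44*g^3 + 16*g^2 - 192*g - 256) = (g - 2)*(g + 4)*(g^4 + 8*g^3 + 12*g^2 - 32*g - 64) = (g - 2)*(g + 4)^2*(g^3 + 4*g^2 - 4*g - 16) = (g - 2)*(g + 4)^3*(g^2 - 4) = (g - 2)*(g + 2)*(g + 4)^3*(g - 2)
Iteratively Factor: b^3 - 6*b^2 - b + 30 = (b - 3)*(b^2 - 3*b - 10) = (b - 3)*(b + 2)*(b - 5)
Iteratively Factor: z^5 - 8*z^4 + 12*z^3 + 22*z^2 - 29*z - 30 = (z - 3)*(z^4 - 5*z^3 - 3*z^2 + 13*z + 10) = (z - 5)*(z - 3)*(z^3 - 3*z - 2) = (z - 5)*(z - 3)*(z + 1)*(z^2 - z - 2) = (z - 5)*(z - 3)*(z - 2)*(z + 1)*(z + 1)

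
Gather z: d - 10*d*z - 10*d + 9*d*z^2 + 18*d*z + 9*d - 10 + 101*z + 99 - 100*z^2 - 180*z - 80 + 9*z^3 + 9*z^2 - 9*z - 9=9*z^3 + z^2*(9*d - 91) + z*(8*d - 88)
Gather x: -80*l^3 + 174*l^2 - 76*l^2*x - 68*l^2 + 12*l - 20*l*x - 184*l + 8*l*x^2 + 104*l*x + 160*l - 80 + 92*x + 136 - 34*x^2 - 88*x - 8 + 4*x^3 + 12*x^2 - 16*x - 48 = -80*l^3 + 106*l^2 - 12*l + 4*x^3 + x^2*(8*l - 22) + x*(-76*l^2 + 84*l - 12)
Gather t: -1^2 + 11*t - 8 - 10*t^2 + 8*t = -10*t^2 + 19*t - 9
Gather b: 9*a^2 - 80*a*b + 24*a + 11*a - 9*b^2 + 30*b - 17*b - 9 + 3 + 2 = 9*a^2 + 35*a - 9*b^2 + b*(13 - 80*a) - 4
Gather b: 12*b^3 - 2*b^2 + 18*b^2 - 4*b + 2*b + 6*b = 12*b^3 + 16*b^2 + 4*b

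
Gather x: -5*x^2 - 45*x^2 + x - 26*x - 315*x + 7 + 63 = -50*x^2 - 340*x + 70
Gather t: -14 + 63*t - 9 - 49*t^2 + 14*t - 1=-49*t^2 + 77*t - 24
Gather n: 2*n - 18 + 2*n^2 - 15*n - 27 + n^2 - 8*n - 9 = 3*n^2 - 21*n - 54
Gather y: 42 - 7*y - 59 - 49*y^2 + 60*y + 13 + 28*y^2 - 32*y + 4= -21*y^2 + 21*y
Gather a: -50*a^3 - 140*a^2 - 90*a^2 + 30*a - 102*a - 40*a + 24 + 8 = -50*a^3 - 230*a^2 - 112*a + 32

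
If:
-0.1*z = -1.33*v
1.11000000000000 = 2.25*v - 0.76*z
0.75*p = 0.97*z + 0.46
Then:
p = -1.82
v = -0.14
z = -1.88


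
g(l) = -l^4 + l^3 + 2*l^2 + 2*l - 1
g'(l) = -4*l^3 + 3*l^2 + 4*l + 2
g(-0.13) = -1.23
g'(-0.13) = 1.54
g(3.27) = -52.45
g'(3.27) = -92.70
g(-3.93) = -277.21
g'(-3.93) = 275.41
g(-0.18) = -1.30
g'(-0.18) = 1.40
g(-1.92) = -18.13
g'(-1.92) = 33.69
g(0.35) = -0.03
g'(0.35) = 3.60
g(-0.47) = -1.65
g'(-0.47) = 1.20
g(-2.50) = -48.19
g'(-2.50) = 73.25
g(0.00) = -1.00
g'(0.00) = 2.00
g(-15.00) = -53581.00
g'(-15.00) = 14117.00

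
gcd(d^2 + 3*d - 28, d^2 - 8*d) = 1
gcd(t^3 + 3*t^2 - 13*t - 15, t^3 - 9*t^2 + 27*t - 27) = t - 3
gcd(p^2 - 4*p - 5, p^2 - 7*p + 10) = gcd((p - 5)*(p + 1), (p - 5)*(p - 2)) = p - 5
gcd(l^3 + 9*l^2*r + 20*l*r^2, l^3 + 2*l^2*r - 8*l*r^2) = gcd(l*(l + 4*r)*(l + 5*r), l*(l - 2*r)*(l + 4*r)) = l^2 + 4*l*r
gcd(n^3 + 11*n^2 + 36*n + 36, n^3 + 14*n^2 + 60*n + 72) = n^2 + 8*n + 12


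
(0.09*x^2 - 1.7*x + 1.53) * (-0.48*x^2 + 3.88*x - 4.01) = -0.0432*x^4 + 1.1652*x^3 - 7.6913*x^2 + 12.7534*x - 6.1353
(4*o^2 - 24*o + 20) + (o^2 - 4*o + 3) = 5*o^2 - 28*o + 23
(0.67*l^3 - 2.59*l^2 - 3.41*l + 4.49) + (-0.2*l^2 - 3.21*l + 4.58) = 0.67*l^3 - 2.79*l^2 - 6.62*l + 9.07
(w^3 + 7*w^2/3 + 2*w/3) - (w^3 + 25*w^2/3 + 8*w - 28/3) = -6*w^2 - 22*w/3 + 28/3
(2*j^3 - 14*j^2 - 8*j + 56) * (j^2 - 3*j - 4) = 2*j^5 - 20*j^4 + 26*j^3 + 136*j^2 - 136*j - 224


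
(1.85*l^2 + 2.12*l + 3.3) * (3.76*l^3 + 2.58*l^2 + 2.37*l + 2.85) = 6.956*l^5 + 12.7442*l^4 + 22.2621*l^3 + 18.8109*l^2 + 13.863*l + 9.405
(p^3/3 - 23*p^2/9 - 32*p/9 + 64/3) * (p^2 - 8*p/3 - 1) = p^5/3 - 31*p^4/9 + 79*p^3/27 + 901*p^2/27 - 160*p/3 - 64/3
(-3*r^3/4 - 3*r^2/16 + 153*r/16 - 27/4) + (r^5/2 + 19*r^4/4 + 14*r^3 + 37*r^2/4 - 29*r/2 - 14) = r^5/2 + 19*r^4/4 + 53*r^3/4 + 145*r^2/16 - 79*r/16 - 83/4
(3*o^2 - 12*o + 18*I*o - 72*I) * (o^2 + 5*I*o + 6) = 3*o^4 - 12*o^3 + 33*I*o^3 - 72*o^2 - 132*I*o^2 + 288*o + 108*I*o - 432*I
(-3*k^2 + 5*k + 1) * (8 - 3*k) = 9*k^3 - 39*k^2 + 37*k + 8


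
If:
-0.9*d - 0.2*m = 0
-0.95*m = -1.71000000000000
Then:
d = -0.40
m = 1.80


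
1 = 1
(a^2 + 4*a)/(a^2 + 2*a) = (a + 4)/(a + 2)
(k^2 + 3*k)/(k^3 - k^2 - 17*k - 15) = k/(k^2 - 4*k - 5)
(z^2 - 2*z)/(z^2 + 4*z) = (z - 2)/(z + 4)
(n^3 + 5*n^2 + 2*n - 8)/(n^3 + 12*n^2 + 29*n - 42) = (n^2 + 6*n + 8)/(n^2 + 13*n + 42)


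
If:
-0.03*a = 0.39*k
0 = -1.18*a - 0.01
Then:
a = -0.01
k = 0.00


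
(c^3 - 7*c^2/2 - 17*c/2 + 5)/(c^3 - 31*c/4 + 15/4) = 2*(c^2 - 3*c - 10)/(2*c^2 + c - 15)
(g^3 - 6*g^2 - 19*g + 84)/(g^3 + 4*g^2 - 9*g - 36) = (g - 7)/(g + 3)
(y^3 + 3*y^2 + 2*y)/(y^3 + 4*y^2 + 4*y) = (y + 1)/(y + 2)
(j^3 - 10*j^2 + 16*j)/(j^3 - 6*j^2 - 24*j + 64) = j/(j + 4)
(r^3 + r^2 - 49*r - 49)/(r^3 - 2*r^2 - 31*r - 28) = (r + 7)/(r + 4)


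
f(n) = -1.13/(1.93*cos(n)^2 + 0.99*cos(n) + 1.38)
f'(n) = -1.13*(3.86*sin(n)*cos(n) + 0.99*sin(n))/(1.93*cos(n)^2 + 0.99*cos(n) + 1.38)^2 = -(4.3618*cos(n) + 1.1187)*sin(n)/(1.93*cos(n)^2 + 0.99*cos(n) + 1.38)^2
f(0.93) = -0.42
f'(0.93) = -0.42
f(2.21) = -0.77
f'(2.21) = 0.55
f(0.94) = -0.43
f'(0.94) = -0.43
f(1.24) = -0.59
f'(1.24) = -0.66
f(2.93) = -0.50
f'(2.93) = 0.13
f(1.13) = -0.52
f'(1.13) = -0.58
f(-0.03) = -0.26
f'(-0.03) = 0.01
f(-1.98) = -0.87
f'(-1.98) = -0.34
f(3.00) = -0.49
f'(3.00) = 0.09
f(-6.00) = -0.27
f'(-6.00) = -0.09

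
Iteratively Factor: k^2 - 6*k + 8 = (k - 2)*(k - 4)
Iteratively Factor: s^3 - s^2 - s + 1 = (s + 1)*(s^2 - 2*s + 1) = (s - 1)*(s + 1)*(s - 1)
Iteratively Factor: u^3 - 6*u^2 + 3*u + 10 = (u - 2)*(u^2 - 4*u - 5) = (u - 2)*(u + 1)*(u - 5)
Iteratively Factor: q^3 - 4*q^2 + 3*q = (q - 3)*(q^2 - q) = q*(q - 3)*(q - 1)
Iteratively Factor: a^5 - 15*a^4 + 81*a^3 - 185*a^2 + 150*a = (a)*(a^4 - 15*a^3 + 81*a^2 - 185*a + 150) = a*(a - 5)*(a^3 - 10*a^2 + 31*a - 30) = a*(a - 5)*(a - 2)*(a^2 - 8*a + 15) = a*(a - 5)*(a - 3)*(a - 2)*(a - 5)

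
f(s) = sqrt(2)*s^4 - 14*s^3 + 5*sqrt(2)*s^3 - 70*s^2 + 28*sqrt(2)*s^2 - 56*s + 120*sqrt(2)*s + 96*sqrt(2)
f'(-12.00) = -11924.99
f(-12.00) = 35691.73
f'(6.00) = 222.44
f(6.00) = 59.70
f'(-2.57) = 36.65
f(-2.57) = -177.95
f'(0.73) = 60.44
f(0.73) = 200.27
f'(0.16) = 103.47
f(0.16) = 153.15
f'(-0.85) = 146.90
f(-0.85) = 22.14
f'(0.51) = 78.04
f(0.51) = 185.02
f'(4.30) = -82.34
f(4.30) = -4.84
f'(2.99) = -102.72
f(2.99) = 131.76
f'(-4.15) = -396.27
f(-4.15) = 55.00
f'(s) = 4*sqrt(2)*s^3 - 42*s^2 + 15*sqrt(2)*s^2 - 140*s + 56*sqrt(2)*s - 56 + 120*sqrt(2)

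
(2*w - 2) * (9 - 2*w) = -4*w^2 + 22*w - 18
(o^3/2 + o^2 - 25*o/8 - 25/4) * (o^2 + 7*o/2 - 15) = o^5/2 + 11*o^4/4 - 57*o^3/8 - 515*o^2/16 + 25*o + 375/4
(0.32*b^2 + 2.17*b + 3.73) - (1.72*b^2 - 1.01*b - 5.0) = -1.4*b^2 + 3.18*b + 8.73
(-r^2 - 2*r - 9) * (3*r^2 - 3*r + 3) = -3*r^4 - 3*r^3 - 24*r^2 + 21*r - 27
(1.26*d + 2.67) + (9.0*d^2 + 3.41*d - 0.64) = 9.0*d^2 + 4.67*d + 2.03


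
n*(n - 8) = n^2 - 8*n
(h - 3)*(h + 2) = h^2 - h - 6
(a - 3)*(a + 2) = a^2 - a - 6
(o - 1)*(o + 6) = o^2 + 5*o - 6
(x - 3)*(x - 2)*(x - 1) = x^3 - 6*x^2 + 11*x - 6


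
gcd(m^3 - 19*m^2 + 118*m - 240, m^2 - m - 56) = m - 8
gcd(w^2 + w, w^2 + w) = w^2 + w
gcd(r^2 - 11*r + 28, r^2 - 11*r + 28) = r^2 - 11*r + 28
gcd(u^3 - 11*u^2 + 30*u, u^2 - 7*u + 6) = u - 6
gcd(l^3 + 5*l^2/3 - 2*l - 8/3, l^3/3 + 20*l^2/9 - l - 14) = 1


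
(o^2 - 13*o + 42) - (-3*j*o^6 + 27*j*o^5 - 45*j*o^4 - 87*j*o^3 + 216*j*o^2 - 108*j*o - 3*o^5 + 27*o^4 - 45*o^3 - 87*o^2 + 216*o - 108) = 3*j*o^6 - 27*j*o^5 + 45*j*o^4 + 87*j*o^3 - 216*j*o^2 + 108*j*o + 3*o^5 - 27*o^4 + 45*o^3 + 88*o^2 - 229*o + 150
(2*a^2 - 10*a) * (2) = 4*a^2 - 20*a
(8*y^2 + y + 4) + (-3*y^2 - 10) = 5*y^2 + y - 6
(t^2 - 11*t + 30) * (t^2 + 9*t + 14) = t^4 - 2*t^3 - 55*t^2 + 116*t + 420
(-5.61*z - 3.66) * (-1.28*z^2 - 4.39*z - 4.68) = 7.1808*z^3 + 29.3127*z^2 + 42.3222*z + 17.1288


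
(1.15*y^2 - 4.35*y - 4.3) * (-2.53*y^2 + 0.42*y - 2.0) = -2.9095*y^4 + 11.4885*y^3 + 6.752*y^2 + 6.894*y + 8.6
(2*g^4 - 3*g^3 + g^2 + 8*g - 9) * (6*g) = 12*g^5 - 18*g^4 + 6*g^3 + 48*g^2 - 54*g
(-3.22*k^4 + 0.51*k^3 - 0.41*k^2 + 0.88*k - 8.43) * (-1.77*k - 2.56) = 5.6994*k^5 + 7.3405*k^4 - 0.5799*k^3 - 0.508*k^2 + 12.6683*k + 21.5808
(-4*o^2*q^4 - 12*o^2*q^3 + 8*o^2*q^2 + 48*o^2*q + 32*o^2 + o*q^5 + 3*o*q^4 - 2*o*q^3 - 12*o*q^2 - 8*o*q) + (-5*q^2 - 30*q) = -4*o^2*q^4 - 12*o^2*q^3 + 8*o^2*q^2 + 48*o^2*q + 32*o^2 + o*q^5 + 3*o*q^4 - 2*o*q^3 - 12*o*q^2 - 8*o*q - 5*q^2 - 30*q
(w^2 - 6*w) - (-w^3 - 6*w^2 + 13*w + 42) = w^3 + 7*w^2 - 19*w - 42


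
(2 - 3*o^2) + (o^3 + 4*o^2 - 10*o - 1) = o^3 + o^2 - 10*o + 1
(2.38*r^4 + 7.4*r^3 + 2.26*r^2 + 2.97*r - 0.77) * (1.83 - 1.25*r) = -2.975*r^5 - 4.8946*r^4 + 10.717*r^3 + 0.423299999999999*r^2 + 6.3976*r - 1.4091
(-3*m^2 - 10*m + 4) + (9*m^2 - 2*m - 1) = 6*m^2 - 12*m + 3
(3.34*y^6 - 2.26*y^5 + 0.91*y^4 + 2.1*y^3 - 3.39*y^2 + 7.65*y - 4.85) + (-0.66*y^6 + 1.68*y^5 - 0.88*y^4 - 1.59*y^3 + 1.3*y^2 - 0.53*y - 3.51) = 2.68*y^6 - 0.58*y^5 + 0.03*y^4 + 0.51*y^3 - 2.09*y^2 + 7.12*y - 8.36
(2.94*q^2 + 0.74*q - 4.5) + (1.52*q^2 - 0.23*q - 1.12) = 4.46*q^2 + 0.51*q - 5.62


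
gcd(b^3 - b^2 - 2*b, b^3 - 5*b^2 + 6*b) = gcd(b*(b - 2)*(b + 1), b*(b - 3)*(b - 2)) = b^2 - 2*b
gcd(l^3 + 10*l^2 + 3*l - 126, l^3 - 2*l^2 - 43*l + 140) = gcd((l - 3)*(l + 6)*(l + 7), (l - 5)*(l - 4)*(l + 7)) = l + 7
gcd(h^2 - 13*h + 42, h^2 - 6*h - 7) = h - 7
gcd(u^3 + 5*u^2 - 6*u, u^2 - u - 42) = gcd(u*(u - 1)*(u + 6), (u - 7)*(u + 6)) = u + 6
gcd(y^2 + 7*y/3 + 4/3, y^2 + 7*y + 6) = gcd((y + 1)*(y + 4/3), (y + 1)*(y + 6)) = y + 1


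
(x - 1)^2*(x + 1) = x^3 - x^2 - x + 1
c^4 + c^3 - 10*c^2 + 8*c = c*(c - 2)*(c - 1)*(c + 4)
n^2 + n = n*(n + 1)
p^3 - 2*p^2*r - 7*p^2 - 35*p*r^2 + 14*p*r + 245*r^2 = (p - 7)*(p - 7*r)*(p + 5*r)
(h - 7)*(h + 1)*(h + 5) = h^3 - h^2 - 37*h - 35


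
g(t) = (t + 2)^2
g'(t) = 2*t + 4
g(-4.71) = 7.34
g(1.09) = 9.55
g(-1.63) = 0.14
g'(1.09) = 6.18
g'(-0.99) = 2.02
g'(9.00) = 22.00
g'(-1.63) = 0.74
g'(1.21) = 6.42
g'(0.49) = 4.98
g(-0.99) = 1.02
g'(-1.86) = 0.28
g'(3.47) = 10.94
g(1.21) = 10.30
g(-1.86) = 0.02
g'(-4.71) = -5.42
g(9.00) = 121.00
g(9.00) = 121.00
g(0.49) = 6.20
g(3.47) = 29.92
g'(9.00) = 22.00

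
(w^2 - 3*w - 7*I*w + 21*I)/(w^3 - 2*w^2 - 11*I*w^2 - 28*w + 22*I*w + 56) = (w - 3)/(w^2 + w*(-2 - 4*I) + 8*I)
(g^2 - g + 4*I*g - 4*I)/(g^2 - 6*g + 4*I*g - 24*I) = (g - 1)/(g - 6)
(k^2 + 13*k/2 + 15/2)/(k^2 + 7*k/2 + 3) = (k + 5)/(k + 2)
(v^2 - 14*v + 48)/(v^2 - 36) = (v - 8)/(v + 6)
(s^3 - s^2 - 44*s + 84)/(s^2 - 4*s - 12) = (s^2 + 5*s - 14)/(s + 2)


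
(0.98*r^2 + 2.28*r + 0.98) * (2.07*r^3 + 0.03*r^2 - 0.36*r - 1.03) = 2.0286*r^5 + 4.749*r^4 + 1.7442*r^3 - 1.8008*r^2 - 2.7012*r - 1.0094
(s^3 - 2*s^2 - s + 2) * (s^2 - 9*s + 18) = s^5 - 11*s^4 + 35*s^3 - 25*s^2 - 36*s + 36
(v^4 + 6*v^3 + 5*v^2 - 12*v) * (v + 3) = v^5 + 9*v^4 + 23*v^3 + 3*v^2 - 36*v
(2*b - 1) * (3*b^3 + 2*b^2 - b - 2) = 6*b^4 + b^3 - 4*b^2 - 3*b + 2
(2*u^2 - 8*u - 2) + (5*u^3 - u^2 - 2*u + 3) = 5*u^3 + u^2 - 10*u + 1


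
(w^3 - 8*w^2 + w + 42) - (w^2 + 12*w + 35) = w^3 - 9*w^2 - 11*w + 7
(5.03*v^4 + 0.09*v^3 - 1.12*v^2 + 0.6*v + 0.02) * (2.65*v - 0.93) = 13.3295*v^5 - 4.4394*v^4 - 3.0517*v^3 + 2.6316*v^2 - 0.505*v - 0.0186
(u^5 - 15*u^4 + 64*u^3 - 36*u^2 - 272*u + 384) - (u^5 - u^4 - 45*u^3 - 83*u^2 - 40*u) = -14*u^4 + 109*u^3 + 47*u^2 - 232*u + 384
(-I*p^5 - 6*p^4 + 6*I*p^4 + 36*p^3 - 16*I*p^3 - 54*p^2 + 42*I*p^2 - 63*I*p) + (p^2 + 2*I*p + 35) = -I*p^5 - 6*p^4 + 6*I*p^4 + 36*p^3 - 16*I*p^3 - 53*p^2 + 42*I*p^2 - 61*I*p + 35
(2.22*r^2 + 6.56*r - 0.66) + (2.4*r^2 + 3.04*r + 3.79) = 4.62*r^2 + 9.6*r + 3.13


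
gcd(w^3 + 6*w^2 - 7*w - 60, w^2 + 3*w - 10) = w + 5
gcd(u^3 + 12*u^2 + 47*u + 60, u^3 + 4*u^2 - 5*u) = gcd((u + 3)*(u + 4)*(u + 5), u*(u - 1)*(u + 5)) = u + 5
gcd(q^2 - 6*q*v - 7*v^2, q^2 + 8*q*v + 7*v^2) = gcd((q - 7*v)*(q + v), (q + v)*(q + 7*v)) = q + v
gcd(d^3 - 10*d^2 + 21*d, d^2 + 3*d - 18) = d - 3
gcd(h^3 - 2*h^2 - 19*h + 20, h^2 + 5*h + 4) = h + 4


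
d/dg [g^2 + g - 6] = 2*g + 1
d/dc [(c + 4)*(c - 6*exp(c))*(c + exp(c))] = (c + 4)*(c - 6*exp(c))*(exp(c) + 1) - (c + 4)*(c + exp(c))*(6*exp(c) - 1) + (c - 6*exp(c))*(c + exp(c))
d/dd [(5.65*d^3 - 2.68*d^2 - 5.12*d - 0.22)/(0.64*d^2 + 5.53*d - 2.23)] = (3.616*d^4 + 62.489*d^3 - 49.3421*d^2 + 12.2344*d + 12.6342)/(0.4096*d^4 + 7.0784*d^3 + 27.7265*d^2 - 24.6638*d + 4.9729)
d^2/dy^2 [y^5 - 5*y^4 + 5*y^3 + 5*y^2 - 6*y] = 20*y^3 - 60*y^2 + 30*y + 10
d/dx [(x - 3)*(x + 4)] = 2*x + 1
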